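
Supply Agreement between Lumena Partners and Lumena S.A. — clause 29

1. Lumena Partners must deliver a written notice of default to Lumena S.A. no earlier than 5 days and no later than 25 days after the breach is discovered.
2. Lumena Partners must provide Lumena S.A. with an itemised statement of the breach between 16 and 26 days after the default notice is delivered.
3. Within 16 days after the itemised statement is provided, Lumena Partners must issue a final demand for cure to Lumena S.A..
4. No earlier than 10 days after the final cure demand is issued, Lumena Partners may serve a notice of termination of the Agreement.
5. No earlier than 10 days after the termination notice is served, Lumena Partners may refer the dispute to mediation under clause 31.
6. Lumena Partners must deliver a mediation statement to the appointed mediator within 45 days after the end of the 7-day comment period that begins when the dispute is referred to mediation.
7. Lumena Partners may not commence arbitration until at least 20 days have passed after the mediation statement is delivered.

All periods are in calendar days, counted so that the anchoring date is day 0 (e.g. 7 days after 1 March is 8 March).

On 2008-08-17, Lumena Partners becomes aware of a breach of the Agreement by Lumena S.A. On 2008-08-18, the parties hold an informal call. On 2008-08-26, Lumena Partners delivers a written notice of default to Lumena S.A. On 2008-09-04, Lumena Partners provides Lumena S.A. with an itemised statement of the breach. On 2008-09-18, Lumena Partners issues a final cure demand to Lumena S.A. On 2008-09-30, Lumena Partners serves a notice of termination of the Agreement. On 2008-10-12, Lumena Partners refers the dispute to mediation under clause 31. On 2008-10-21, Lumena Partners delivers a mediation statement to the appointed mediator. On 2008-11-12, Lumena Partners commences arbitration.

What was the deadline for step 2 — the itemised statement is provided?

Step 2 runs from 2008-08-26, when the default notice is delivered. The window is 16–26 days after 2008-08-26; it closes on 2008-09-21.

2008-09-21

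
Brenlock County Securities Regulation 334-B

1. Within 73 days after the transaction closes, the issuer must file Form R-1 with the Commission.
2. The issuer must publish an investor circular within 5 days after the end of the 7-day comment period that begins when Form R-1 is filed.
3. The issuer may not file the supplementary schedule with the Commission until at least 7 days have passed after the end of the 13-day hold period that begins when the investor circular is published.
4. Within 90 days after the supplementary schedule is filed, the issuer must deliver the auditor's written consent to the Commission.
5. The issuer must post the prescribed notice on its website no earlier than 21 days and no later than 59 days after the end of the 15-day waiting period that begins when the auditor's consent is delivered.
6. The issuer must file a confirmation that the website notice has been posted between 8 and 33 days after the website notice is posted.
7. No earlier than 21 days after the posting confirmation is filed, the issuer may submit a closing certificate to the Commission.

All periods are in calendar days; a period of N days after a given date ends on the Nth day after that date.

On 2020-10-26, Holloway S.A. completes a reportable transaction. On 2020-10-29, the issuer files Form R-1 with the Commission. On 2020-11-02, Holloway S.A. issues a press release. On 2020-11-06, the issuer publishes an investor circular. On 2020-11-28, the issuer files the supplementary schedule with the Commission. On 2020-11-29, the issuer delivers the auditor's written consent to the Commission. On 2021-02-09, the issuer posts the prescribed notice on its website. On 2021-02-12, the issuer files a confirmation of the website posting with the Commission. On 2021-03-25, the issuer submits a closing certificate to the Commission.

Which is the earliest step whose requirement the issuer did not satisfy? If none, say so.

Step 6

Step 1: 73 days after 2020-10-26 (when the transaction closes) is 2021-01-07; completed 2020-10-29, before the deadline.
Step 2: 5 days after 2020-11-05 (end of the 7-day comment period, which began when Form R-1 is filed on 2020-10-29) is 2020-11-10; completed 2020-11-06, before the deadline.
Step 3: the earliest permitted date is 7 days after 2020-11-19 (end of the 13-day hold period, which began when the investor circular is published on 2020-11-06), i.e. 2020-11-26; 2020-11-28 is on or after that date.
Step 4: 90 days after 2020-11-28 (when the supplementary schedule is filed) is 2021-02-26; done 2020-11-29 — timely.
Step 5: the window is 21–59 days after 2020-12-14 (end of the 15-day waiting period, which began when the auditor's consent is delivered on 2020-11-29), so 2021-01-04 through 2021-02-11; done 2021-02-09 — within the window.
Step 6: the window is 8–33 days after 2021-02-09 (when the website notice is posted), so 2021-02-17 through 2021-03-14; done 2021-02-12 — 5 days before the window opened.
The procedure was therefore not followed at step 6.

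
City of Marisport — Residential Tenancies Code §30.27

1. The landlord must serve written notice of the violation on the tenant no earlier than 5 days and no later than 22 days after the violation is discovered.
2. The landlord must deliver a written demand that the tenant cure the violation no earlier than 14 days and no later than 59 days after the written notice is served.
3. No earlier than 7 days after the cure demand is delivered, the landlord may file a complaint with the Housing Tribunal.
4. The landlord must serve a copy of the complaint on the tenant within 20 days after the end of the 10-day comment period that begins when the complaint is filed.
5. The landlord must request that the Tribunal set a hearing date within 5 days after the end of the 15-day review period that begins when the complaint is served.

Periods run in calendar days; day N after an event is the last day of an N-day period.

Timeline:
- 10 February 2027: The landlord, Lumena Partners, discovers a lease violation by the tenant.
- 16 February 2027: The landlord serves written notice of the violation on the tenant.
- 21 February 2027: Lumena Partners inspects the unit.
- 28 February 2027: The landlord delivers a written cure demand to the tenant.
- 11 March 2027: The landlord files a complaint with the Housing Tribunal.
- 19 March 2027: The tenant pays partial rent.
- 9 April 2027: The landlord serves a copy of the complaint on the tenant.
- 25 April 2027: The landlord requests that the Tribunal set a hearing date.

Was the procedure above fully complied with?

Step 1: the window is 5–22 days after 10 February 2027 (when the violation is discovered), so 15 February 2027 through 4 March 2027; done 16 February 2027 — within the window.
Step 2: the window is 14–59 days after 16 February 2027 (when the written notice is served), so 2 March 2027 through 16 April 2027; 28 February 2027 is 2 days too early.
The procedure was therefore not followed at step 2.

No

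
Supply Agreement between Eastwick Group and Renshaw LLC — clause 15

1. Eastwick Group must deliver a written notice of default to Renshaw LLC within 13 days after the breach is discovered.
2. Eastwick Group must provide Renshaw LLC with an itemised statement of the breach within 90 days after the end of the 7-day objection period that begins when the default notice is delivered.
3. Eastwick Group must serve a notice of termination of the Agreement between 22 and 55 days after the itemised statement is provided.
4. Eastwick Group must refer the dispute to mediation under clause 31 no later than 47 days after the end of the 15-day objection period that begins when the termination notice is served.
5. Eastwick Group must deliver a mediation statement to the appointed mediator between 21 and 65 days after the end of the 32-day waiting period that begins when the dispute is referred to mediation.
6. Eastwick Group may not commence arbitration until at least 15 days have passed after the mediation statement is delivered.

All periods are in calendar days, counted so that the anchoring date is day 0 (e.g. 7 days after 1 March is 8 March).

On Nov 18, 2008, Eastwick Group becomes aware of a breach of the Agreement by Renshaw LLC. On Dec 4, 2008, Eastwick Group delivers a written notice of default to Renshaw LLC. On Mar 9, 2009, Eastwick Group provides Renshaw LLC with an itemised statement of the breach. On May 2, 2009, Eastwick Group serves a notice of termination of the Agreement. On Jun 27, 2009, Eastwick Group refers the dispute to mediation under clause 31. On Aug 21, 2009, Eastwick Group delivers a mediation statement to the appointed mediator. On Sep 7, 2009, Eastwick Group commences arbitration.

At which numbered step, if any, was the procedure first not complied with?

(1) due by Nov 18, 2008 + 13 days = Dec 1, 2008; not done until Dec 4, 2008, 3 days after the deadline.
That is the first point of non-compliance.

Step 1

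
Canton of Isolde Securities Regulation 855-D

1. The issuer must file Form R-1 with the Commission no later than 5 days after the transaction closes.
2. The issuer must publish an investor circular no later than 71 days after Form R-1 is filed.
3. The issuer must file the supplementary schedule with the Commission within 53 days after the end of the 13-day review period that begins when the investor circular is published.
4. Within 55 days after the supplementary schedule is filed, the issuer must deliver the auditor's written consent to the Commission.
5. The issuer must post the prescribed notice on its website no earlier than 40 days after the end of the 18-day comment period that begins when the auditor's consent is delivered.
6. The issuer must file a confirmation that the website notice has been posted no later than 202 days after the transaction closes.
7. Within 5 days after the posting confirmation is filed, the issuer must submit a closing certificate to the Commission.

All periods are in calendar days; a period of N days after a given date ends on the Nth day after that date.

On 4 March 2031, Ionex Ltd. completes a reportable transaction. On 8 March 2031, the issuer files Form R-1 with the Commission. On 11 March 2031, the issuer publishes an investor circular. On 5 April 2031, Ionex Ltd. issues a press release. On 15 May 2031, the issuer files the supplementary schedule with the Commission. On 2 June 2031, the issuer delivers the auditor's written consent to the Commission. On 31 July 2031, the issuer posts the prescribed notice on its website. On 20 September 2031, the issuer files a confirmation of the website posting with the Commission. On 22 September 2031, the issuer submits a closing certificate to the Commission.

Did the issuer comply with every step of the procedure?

Yes

(1) due by 4 March 2031 + 5 days = 9 March 2031; 8 March 2031 is within that limit.
(2) due by 8 March 2031 + 71 days = 18 May 2031; 11 March 2031 is within that limit.
(3) due by 24 March 2031 + 53 days = 16 May 2031; completed 15 May 2031, before the deadline.
(4) due by 15 May 2031 + 55 days = 9 July 2031; completed 2 June 2031, before the deadline.
(5) permitted from 20 June 2031 + 40 days = 30 July 2031 onward; 31 July 2031 is on or after that date.
(6) due by 4 March 2031 + 202 days = 22 September 2031; completed 20 September 2031, before the deadline.
(7) due by 20 September 2031 + 5 days = 25 September 2031; completed 22 September 2031, before the deadline.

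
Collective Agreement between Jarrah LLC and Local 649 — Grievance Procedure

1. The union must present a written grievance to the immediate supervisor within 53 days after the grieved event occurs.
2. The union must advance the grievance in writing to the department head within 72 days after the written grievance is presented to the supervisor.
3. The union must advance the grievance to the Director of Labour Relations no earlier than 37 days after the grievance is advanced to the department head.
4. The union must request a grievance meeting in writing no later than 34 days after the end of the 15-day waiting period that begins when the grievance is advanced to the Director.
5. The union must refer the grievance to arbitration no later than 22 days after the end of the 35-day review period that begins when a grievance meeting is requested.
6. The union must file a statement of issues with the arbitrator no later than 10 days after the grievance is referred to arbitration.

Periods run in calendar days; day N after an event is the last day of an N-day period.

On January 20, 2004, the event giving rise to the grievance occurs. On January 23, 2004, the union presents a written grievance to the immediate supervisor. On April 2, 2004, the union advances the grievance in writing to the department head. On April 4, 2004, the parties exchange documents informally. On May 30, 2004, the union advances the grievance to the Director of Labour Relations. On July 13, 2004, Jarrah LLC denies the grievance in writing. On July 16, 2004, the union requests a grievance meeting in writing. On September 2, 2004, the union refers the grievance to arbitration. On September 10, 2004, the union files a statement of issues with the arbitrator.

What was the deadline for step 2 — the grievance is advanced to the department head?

April 4, 2004

Step 2 runs from January 23, 2004, when the written grievance is presented to the supervisor. 72 days after January 23, 2004 is April 4, 2004.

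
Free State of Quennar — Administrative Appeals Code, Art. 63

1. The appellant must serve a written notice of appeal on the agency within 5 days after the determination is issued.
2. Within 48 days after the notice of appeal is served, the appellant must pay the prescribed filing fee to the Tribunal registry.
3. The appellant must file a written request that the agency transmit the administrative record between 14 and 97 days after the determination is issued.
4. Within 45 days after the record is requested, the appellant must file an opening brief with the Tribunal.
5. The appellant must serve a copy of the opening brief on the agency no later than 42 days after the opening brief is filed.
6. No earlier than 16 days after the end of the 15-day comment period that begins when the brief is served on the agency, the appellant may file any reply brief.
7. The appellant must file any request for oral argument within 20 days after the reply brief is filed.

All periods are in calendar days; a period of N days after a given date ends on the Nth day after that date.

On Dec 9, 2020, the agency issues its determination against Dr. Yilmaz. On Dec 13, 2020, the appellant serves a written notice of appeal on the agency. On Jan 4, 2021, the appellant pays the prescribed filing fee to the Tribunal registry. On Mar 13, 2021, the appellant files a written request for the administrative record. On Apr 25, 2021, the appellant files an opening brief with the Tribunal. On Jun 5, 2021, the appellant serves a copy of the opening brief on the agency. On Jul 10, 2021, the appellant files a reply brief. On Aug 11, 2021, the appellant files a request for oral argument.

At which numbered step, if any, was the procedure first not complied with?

(1) due by Dec 9, 2020 + 5 days = Dec 14, 2020; Dec 13, 2020 is within that limit.
(2) due by Dec 13, 2020 + 48 days = Jan 30, 2021; done Jan 4, 2021 — timely.
(3) the permitted window runs from Dec 9, 2020 + 14 = Dec 23, 2020 to Dec 9, 2020 + 97 = Mar 16, 2021; done Mar 13, 2021, which is between those dates.
(4) due by Mar 13, 2021 + 45 days = Apr 27, 2021; Apr 25, 2021 is within that limit.
(5) due by Apr 25, 2021 + 42 days = Jun 6, 2021; Jun 5, 2021 is within that limit.
(6) permitted from Jun 20, 2021 + 16 days = Jul 6, 2021 onward; Jul 10, 2021 is on or after that date.
(7) due by Jul 10, 2021 + 20 days = Jul 30, 2021; not done until Aug 11, 2021, 12 days after the deadline.
The analysis stops there.

Step 7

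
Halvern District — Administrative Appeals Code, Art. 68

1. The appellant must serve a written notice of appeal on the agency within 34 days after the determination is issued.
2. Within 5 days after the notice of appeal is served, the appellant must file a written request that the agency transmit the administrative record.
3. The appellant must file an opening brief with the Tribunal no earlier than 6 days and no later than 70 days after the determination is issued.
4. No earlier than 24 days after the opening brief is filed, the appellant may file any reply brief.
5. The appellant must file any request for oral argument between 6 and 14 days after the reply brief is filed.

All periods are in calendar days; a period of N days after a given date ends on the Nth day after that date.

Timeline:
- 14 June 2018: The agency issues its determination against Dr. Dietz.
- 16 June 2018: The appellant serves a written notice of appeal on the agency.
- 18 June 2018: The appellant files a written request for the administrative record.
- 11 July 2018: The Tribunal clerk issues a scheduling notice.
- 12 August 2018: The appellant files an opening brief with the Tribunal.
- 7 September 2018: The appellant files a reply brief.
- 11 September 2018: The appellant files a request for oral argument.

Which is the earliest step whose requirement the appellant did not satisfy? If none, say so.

(1) due by 14 June 2018 + 34 days = 18 July 2018; done 16 June 2018 — timely.
(2) due by 16 June 2018 + 5 days = 21 June 2018; 18 June 2018 is within that limit.
(3) the permitted window runs from 14 June 2018 + 6 = 20 June 2018 to 14 June 2018 + 70 = 23 August 2018; done 12 August 2018, which is between those dates.
(4) permitted from 12 August 2018 + 24 days = 5 September 2018 onward; done 7 September 2018, after the minimum wait.
(5) the permitted window runs from 7 September 2018 + 6 = 13 September 2018 to 7 September 2018 + 14 = 21 September 2018; done 11 September 2018 — 2 days before the window opened.
No need to go further; step 5 was not satisfied.

Step 5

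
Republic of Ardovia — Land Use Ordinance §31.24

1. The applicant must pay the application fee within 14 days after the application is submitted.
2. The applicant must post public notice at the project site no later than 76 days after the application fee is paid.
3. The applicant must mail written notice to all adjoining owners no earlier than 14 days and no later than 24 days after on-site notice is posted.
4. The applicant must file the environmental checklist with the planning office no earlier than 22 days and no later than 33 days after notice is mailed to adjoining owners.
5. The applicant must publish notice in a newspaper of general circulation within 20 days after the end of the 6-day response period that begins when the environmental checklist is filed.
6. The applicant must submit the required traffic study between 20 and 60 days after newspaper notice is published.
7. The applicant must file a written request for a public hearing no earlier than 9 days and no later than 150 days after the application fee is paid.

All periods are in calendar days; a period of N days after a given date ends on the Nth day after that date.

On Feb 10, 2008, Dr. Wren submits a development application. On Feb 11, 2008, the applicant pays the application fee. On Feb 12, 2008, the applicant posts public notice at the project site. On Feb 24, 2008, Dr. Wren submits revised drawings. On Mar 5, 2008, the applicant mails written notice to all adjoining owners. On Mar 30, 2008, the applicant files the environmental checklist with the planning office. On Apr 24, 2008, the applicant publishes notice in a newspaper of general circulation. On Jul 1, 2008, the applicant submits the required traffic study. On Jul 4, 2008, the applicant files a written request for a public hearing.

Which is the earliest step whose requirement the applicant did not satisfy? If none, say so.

(1) due by Feb 10, 2008 + 14 days = Feb 24, 2008; Feb 11, 2008 is within that limit.
(2) due by Feb 11, 2008 + 76 days = Apr 27, 2008; Feb 12, 2008 is within that limit.
(3) the permitted window runs from Feb 12, 2008 + 14 = Feb 26, 2008 to Feb 12, 2008 + 24 = Mar 7, 2008; done Mar 5, 2008 — within the window.
(4) the permitted window runs from Mar 5, 2008 + 22 = Mar 27, 2008 to Mar 5, 2008 + 33 = Apr 7, 2008; Mar 30, 2008 falls inside that range.
(5) due by Apr 5, 2008 + 20 days = Apr 25, 2008; Apr 24, 2008 is within that limit.
(6) the permitted window runs from Apr 24, 2008 + 20 = May 14, 2008 to Apr 24, 2008 + 60 = Jun 23, 2008; done Jul 1, 2008 — 8 days after the window closed.
No need to go further; step 6 was not satisfied.

Step 6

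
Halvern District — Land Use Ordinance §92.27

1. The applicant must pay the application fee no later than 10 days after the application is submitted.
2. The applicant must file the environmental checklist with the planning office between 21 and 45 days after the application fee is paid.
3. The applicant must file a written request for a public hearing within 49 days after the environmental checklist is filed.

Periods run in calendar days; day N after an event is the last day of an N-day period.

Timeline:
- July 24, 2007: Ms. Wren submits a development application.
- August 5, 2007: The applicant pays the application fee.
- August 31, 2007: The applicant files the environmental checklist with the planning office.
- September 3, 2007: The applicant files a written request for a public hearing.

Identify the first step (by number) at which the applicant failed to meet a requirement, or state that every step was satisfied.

Step 1: 10 days after July 24, 2007 (when the application is submitted) is August 3, 2007; August 5, 2007 misses that deadline by 2 days.

Step 1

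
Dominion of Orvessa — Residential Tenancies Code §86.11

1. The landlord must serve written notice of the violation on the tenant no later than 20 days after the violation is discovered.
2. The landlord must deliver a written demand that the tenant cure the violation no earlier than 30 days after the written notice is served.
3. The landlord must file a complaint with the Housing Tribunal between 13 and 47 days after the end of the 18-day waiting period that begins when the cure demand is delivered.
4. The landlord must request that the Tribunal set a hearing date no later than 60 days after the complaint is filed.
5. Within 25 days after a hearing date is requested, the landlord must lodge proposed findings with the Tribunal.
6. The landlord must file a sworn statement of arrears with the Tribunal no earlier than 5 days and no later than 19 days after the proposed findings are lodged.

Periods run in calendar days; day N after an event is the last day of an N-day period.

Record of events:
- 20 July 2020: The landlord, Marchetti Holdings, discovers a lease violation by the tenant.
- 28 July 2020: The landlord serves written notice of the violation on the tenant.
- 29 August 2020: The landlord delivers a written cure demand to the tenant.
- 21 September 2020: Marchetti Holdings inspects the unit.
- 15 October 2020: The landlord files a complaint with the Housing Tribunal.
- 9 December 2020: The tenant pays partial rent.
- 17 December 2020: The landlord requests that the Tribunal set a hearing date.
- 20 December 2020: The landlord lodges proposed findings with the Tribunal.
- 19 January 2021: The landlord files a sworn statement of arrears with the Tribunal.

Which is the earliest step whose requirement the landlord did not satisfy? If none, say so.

Step 1: 20 days after 20 July 2020 (when the violation is discovered) is 9 August 2020; 28 July 2020 is within that limit.
Step 2: the earliest permitted date is 30 days after 28 July 2020 (when the written notice is served), i.e. 27 August 2020; done 29 August 2020, after the minimum wait.
Step 3: the window is 13–47 days after 16 September 2020 (end of the 18-day waiting period, which began when the cure demand is delivered on 29 August 2020), so 29 September 2020 through 2 November 2020; 15 October 2020 falls inside that range.
Step 4: 60 days after 15 October 2020 (when the complaint is filed) is 14 December 2020; done 17 December 2020 — 3 days late.

Step 4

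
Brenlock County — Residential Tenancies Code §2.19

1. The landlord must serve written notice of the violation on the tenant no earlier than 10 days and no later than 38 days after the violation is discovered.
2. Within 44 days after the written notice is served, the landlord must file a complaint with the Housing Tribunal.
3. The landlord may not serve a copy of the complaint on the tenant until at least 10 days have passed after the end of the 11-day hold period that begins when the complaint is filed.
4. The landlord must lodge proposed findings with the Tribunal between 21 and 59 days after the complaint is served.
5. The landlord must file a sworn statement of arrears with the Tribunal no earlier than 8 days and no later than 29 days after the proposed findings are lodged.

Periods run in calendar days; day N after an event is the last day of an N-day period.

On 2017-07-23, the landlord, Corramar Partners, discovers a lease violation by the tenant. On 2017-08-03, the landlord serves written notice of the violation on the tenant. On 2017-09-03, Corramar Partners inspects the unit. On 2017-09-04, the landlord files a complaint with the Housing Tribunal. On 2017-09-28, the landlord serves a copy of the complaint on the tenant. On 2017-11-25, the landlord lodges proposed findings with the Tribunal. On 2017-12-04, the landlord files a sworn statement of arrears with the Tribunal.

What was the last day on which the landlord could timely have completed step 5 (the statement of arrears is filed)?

Step 5 runs from 2017-11-25, when the proposed findings are lodged. The window is 8–29 days after 2017-11-25; it closes on 2017-12-24.

2017-12-24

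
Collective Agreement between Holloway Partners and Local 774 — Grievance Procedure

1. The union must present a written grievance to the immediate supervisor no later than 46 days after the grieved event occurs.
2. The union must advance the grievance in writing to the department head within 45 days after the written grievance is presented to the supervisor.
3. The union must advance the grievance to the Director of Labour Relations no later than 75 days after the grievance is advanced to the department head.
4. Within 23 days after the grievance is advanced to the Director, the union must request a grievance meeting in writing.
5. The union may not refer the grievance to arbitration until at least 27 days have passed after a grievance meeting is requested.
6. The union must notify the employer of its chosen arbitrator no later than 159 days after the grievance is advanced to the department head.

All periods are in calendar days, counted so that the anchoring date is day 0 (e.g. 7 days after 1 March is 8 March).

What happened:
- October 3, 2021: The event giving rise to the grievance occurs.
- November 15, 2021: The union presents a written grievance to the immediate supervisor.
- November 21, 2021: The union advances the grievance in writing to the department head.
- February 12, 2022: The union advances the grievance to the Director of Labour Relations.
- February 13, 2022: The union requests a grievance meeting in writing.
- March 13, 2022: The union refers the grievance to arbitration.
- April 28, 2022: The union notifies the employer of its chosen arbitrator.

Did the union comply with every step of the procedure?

No

Step 1 — counting 46 days from October 3, 2021 (when the grieved event occurs) gives a deadline of November 18, 2021; done November 15, 2021 — timely.
Step 2 — counting 45 days from November 15, 2021 (when the written grievance is presented to the supervisor) gives a deadline of December 30, 2021; done November 21, 2021 — timely.
Step 3 — counting 75 days from November 21, 2021 (when the grievance is advanced to the department head) gives a deadline of February 4, 2022; done February 12, 2022 — 8 days late.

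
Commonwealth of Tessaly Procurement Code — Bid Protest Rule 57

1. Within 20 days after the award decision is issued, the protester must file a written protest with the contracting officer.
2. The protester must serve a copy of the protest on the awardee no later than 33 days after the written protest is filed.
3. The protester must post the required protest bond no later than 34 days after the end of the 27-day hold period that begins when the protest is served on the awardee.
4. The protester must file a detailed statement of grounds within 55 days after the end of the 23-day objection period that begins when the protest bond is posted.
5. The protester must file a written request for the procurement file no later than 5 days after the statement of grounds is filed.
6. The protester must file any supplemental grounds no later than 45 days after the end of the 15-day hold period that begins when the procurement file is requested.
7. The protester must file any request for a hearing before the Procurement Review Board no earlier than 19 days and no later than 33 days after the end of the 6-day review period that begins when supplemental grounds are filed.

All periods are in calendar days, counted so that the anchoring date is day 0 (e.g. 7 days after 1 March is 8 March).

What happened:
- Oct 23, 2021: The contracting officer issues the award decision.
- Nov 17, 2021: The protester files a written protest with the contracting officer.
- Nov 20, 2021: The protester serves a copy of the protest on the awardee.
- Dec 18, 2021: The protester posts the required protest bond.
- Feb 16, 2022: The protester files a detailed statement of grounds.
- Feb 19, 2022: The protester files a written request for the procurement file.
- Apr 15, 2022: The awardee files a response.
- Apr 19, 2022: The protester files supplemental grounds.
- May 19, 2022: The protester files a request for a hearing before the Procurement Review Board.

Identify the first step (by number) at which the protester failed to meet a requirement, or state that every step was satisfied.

Step 1

(1) due by Oct 23, 2021 + 20 days = Nov 12, 2021; Nov 17, 2021 misses that deadline by 5 days.
Later steps need not be reached.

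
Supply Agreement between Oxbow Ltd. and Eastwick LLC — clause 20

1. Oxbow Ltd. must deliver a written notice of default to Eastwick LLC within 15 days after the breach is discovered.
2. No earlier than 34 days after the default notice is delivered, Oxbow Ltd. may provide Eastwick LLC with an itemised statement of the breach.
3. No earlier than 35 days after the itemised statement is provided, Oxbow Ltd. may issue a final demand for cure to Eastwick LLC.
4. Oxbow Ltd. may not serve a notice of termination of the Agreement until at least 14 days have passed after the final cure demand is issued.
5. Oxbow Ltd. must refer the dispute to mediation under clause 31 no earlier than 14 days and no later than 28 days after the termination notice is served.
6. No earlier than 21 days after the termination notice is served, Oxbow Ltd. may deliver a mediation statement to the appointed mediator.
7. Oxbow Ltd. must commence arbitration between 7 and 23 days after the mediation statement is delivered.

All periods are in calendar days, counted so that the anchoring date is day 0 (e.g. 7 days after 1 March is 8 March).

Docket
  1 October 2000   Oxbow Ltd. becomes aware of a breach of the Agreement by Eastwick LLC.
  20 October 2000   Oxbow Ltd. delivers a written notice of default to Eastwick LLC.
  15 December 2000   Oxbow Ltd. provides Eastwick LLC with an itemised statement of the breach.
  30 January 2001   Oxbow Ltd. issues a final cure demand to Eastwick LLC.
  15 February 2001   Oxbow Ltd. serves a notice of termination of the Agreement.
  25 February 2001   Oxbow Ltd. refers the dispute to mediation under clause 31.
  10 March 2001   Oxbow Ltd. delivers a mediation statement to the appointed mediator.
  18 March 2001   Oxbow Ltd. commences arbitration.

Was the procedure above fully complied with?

No

(1) due by 1 October 2000 + 15 days = 16 October 2000; done 20 October 2000 — 4 days late.
No need to go further; step 1 was not satisfied.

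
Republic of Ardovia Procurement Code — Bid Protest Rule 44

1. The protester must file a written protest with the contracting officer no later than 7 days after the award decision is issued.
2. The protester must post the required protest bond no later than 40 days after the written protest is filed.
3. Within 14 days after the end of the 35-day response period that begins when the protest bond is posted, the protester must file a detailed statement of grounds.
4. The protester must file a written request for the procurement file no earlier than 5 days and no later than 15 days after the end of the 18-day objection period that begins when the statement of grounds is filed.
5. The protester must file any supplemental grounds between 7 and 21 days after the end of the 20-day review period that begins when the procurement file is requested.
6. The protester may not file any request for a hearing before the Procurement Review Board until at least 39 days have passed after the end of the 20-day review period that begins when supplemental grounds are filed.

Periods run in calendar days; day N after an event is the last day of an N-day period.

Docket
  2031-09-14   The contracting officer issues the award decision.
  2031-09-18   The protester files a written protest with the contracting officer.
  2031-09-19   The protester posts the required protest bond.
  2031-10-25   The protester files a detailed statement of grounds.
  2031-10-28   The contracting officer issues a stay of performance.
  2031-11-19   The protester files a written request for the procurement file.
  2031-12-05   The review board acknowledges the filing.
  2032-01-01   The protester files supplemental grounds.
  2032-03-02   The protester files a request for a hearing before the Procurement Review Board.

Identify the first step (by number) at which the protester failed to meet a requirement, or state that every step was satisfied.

Step 5

Step 1: 7 days after 2031-09-14 (when the award decision is issued) is 2031-09-21; 2031-09-18 is within that limit.
Step 2: 40 days after 2031-09-18 (when the written protest is filed) is 2031-10-28; 2031-09-19 is within that limit.
Step 3: 14 days after 2031-10-24 (end of the 35-day response period, which began when the protest bond is posted on 2031-09-19) is 2031-11-07; 2031-10-25 is within that limit.
Step 4: the window is 5–15 days after 2031-11-12 (end of the 18-day objection period, which began when the statement of grounds is filed on 2031-10-25), so 2031-11-17 through 2031-11-27; done 2031-11-19 — within the window.
Step 5: the window is 7–21 days after 2031-12-09 (end of the 20-day review period, which began when the procurement file is requested on 2031-11-19), so 2031-12-16 through 2031-12-30; done 2032-01-01 — 2 days after the window closed.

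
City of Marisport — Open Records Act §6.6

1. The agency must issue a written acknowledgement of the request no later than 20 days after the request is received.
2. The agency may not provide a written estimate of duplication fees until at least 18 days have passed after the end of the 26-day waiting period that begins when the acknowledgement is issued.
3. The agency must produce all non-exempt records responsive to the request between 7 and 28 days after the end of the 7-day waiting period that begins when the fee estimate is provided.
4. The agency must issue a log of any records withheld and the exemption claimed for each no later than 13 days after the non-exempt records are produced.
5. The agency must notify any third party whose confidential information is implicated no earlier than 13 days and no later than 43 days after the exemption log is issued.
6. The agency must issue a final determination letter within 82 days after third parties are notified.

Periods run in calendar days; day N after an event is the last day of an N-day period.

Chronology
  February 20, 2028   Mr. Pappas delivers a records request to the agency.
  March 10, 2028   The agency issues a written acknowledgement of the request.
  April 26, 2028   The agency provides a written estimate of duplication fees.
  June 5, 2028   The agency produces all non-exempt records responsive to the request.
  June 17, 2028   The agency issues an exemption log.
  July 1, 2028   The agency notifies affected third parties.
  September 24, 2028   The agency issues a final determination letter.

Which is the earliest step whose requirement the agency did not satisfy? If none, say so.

(1) due by February 20, 2028 + 20 days = March 11, 2028; completed March 10, 2028, before the deadline.
(2) permitted from April 5, 2028 + 18 days = April 23, 2028 onward; done April 26, 2028, after the minimum wait.
(3) the permitted window runs from May 3, 2028 + 7 = May 10, 2028 to May 3, 2028 + 28 = May 31, 2028; done June 5, 2028 — 5 days after the window closed.

Step 3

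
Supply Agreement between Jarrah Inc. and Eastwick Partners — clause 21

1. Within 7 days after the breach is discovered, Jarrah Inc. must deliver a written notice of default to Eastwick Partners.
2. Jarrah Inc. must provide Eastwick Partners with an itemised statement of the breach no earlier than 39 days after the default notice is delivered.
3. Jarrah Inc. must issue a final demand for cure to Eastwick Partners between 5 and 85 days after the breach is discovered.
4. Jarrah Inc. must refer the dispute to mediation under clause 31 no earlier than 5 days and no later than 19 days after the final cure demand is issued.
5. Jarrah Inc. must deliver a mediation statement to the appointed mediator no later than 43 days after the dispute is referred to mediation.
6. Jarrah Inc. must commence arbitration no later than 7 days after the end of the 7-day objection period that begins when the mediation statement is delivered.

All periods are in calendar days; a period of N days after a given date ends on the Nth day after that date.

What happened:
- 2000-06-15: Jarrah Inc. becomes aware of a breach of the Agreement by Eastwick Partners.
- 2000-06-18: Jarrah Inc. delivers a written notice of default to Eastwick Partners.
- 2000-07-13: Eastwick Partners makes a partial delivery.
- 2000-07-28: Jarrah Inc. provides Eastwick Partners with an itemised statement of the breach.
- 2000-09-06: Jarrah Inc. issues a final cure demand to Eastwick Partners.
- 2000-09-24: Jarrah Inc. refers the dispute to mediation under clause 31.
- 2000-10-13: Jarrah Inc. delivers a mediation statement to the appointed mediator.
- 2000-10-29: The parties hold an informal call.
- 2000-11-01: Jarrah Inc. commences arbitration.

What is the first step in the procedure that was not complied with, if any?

Step 6

Step 1: 7 days after 2000-06-15 (when the breach is discovered) is 2000-06-22; 2000-06-18 is within that limit.
Step 2: the earliest permitted date is 39 days after 2000-06-18 (when the default notice is delivered), i.e. 2000-07-27; done 2000-07-28 — permitted.
Step 3: the window is 5–85 days after 2000-06-15 (when the breach is discovered), so 2000-06-20 through 2000-09-08; 2000-09-06 falls inside that range.
Step 4: the window is 5–19 days after 2000-09-06 (when the final cure demand is issued), so 2000-09-11 through 2000-09-25; 2000-09-24 falls inside that range.
Step 5: 43 days after 2000-09-24 (when the dispute is referred to mediation) is 2000-11-06; 2000-10-13 is within that limit.
Step 6: 7 days after 2000-10-20 (end of the 7-day objection period, which began when the mediation statement is delivered on 2000-10-13) is 2000-10-27; not done until 2000-11-01, 5 days after the deadline.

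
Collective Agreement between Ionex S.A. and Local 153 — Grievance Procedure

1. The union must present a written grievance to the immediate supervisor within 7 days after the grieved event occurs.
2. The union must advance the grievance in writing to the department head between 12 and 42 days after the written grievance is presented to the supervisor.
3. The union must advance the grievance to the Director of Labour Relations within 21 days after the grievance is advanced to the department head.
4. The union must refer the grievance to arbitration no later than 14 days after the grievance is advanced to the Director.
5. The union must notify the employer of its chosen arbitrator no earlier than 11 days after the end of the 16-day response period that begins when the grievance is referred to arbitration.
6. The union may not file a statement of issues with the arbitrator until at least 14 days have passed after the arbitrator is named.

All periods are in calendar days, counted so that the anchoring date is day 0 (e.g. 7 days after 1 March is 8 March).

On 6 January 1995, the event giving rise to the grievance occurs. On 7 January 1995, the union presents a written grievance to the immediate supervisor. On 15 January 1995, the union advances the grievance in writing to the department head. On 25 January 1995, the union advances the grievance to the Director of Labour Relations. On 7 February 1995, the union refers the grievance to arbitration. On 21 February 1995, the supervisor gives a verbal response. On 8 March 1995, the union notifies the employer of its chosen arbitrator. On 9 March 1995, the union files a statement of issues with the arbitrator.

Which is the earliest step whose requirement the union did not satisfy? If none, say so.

Step 1: 7 days after 6 January 1995 (when the grieved event occurs) is 13 January 1995; 7 January 1995 is within that limit.
Step 2: the window is 12–42 days after 7 January 1995 (when the written grievance is presented to the supervisor), so 19 January 1995 through 18 February 1995; done 15 January 1995 — 4 days before the window opened.
The analysis stops there.

Step 2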